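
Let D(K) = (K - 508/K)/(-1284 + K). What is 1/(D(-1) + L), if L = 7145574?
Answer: 1285/9182062083 ≈ 1.3995e-7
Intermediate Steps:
D(K) = (K - 508/K)/(-1284 + K)
1/(D(-1) + L) = 1/((-508 + (-1)**2)/((-1)*(-1284 - 1)) + 7145574) = 1/(-1*(-508 + 1)/(-1285) + 7145574) = 1/(-1*(-1/1285)*(-507) + 7145574) = 1/(-507/1285 + 7145574) = 1/(9182062083/1285) = 1285/9182062083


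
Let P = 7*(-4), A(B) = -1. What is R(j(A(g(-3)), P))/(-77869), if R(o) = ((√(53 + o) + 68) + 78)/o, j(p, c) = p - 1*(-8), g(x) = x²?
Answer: -146/545083 - 2*√15/545083 ≈ -0.00028206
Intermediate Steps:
P = -28
j(p, c) = 8 + p (j(p, c) = p + 8 = 8 + p)
R(o) = (146 + √(53 + o))/o (R(o) = ((68 + √(53 + o)) + 78)/o = (146 + √(53 + o))/o)
R(j(A(g(-3)), P))/(-77869) = ((146 + √(53 + (8 - 1)))/(8 - 1))/(-77869) = ((146 + √(53 + 7))/7)*(-1/77869) = ((146 + √60)/7)*(-1/77869) = ((146 + 2*√15)/7)*(-1/77869) = (146/7 + 2*√15/7)*(-1/77869) = -146/545083 - 2*√15/545083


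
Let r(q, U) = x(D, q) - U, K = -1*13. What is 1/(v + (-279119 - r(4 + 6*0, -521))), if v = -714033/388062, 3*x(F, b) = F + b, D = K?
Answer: -43118/12057467503 ≈ -3.5760e-6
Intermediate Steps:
K = -13
D = -13
x(F, b) = F/3 + b/3 (x(F, b) = (F + b)/3 = F/3 + b/3)
r(q, U) = -13/3 - U + q/3 (r(q, U) = ((⅓)*(-13) + q/3) - U = (-13/3 + q/3) - U = -13/3 - U + q/3)
v = -79337/43118 (v = -714033*1/388062 = -79337/43118 ≈ -1.8400)
1/(v + (-279119 - r(4 + 6*0, -521))) = 1/(-79337/43118 + (-279119 - (-13/3 - 1*(-521) + (4 + 6*0)/3))) = 1/(-79337/43118 + (-279119 - (-13/3 + 521 + (4 + 0)/3))) = 1/(-79337/43118 + (-279119 - (-13/3 + 521 + (⅓)*4))) = 1/(-79337/43118 + (-279119 - (-13/3 + 521 + 4/3))) = 1/(-79337/43118 + (-279119 - 1*518)) = 1/(-79337/43118 + (-279119 - 518)) = 1/(-79337/43118 - 279637) = 1/(-12057467503/43118) = -43118/12057467503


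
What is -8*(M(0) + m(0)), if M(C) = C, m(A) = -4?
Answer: 32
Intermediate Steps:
-8*(M(0) + m(0)) = -8*(0 - 4) = -8*(-4) = 32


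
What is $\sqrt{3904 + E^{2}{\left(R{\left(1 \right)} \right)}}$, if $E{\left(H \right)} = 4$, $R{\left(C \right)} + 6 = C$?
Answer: $28 \sqrt{5} \approx 62.61$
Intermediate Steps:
$R{\left(C \right)} = -6 + C$
$\sqrt{3904 + E^{2}{\left(R{\left(1 \right)} \right)}} = \sqrt{3904 + 4^{2}} = \sqrt{3904 + 16} = \sqrt{3920} = 28 \sqrt{5}$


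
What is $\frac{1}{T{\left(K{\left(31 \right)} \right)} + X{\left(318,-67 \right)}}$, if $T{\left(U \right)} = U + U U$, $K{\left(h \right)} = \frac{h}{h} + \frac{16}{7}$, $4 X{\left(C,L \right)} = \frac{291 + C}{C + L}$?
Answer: $\frac{49196}{722601} \approx 0.068082$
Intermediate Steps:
$X{\left(C,L \right)} = \frac{291 + C}{4 \left(C + L\right)}$ ($X{\left(C,L \right)} = \frac{\left(291 + C\right) \frac{1}{C + L}}{4} = \frac{\frac{1}{C + L} \left(291 + C\right)}{4} = \frac{291 + C}{4 \left(C + L\right)}$)
$K{\left(h \right)} = \frac{23}{7}$ ($K{\left(h \right)} = 1 + 16 \cdot \frac{1}{7} = 1 + \frac{16}{7} = \frac{23}{7}$)
$T{\left(U \right)} = U + U^{2}$
$\frac{1}{T{\left(K{\left(31 \right)} \right)} + X{\left(318,-67 \right)}} = \frac{1}{\frac{23 \left(1 + \frac{23}{7}\right)}{7} + \frac{291 + 318}{4 \left(318 - 67\right)}} = \frac{1}{\frac{23}{7} \cdot \frac{30}{7} + \frac{1}{4} \cdot \frac{1}{251} \cdot 609} = \frac{1}{\frac{690}{49} + \frac{1}{4} \cdot \frac{1}{251} \cdot 609} = \frac{1}{\frac{690}{49} + \frac{609}{1004}} = \frac{1}{\frac{722601}{49196}} = \frac{49196}{722601}$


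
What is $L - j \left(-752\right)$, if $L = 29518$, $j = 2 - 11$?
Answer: $22750$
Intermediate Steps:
$j = -9$
$L - j \left(-752\right) = 29518 - \left(-9\right) \left(-752\right) = 29518 - 6768 = 22750$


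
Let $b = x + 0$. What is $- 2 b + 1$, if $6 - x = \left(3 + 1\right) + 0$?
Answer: $-3$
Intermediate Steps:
$x = 2$ ($x = 6 - \left(\left(3 + 1\right) + 0\right) = 6 - \left(4 + 0\right) = 6 - 4 = 2$)
$b = 2$ ($b = 2 + 0 = 2$)
$- 2 b + 1 = \left(-2\right) 2 + 1 = -4 + 1 = -3$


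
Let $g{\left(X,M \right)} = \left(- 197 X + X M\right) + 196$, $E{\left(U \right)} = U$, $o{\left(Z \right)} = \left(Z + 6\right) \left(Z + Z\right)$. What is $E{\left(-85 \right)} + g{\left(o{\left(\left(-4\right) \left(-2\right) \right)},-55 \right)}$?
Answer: $-56337$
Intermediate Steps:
$o{\left(Z \right)} = 2 Z \left(6 + Z\right)$ ($o{\left(Z \right)} = \left(6 + Z\right) 2 Z = 2 Z \left(6 + Z\right)$)
$g{\left(X,M \right)} = 196 - 197 X + M X$ ($g{\left(X,M \right)} = \left(- 197 X + M X\right) + 196 = 196 - 197 X + M X$)
$E{\left(-85 \right)} + g{\left(o{\left(\left(-4\right) \left(-2\right) \right)},-55 \right)} = -85 - \left(-196 + 252 \cdot 2 \left(\left(-4\right) \left(-2\right)\right) \left(6 - -8\right)\right) = -85 - \left(-196 + 252 \cdot 2 \cdot 8 \left(6 + 8\right)\right) = -85 - \left(-196 + 252 \cdot 2 \cdot 8 \cdot 14\right) = -85 - 56252 = -56337$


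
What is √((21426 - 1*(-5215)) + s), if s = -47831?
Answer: I*√21190 ≈ 145.57*I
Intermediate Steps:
√((21426 - 1*(-5215)) + s) = √((21426 - 1*(-5215)) - 47831) = √((21426 + 5215) - 47831) = √(26641 - 47831) = √(-21190) = I*√21190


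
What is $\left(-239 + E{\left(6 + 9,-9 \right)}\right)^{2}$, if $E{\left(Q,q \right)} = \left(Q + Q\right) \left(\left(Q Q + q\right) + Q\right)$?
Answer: $44769481$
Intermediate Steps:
$E{\left(Q,q \right)} = 2 Q \left(Q + q + Q^{2}\right)$ ($E{\left(Q,q \right)} = 2 Q \left(\left(Q^{2} + q\right) + Q\right) = 2 Q \left(\left(q + Q^{2}\right) + Q\right) = 2 Q \left(Q + q + Q^{2}\right)$)
$\left(-239 + E{\left(6 + 9,-9 \right)}\right)^{2} = \left(-239 + 2 \left(6 + 9\right) \left(\left(6 + 9\right) - 9 + \left(6 + 9\right)^{2}\right)\right)^{2} = \left(-239 + 2 \cdot 15 \left(15 - 9 + 15^{2}\right)\right)^{2} = \left(-239 + 2 \cdot 15 \left(15 - 9 + 225\right)\right)^{2} = \left(-239 + 2 \cdot 15 \cdot 231\right)^{2} = \left(-239 + 6930\right)^{2} = 6691^{2} = 44769481$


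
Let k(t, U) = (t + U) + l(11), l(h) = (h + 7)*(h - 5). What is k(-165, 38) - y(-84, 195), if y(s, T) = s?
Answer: 65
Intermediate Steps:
l(h) = (-5 + h)*(7 + h) (l(h) = (7 + h)*(-5 + h) = (-5 + h)*(7 + h))
k(t, U) = 108 + U + t (k(t, U) = (t + U) + (-35 + 11**2 + 2*11) = (U + t) + (-35 + 121 + 22) = (U + t) + 108 = 108 + U + t)
k(-165, 38) - y(-84, 195) = (108 + 38 - 165) - 1*(-84) = -19 + 84 = 65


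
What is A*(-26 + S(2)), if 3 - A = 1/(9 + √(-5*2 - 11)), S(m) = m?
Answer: -1188/17 - 4*I*√21/17 ≈ -69.882 - 1.0783*I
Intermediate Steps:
A = 3 - 1/(9 + I*√21) (A = 3 - 1/(9 + √(-5*2 - 11)) = 3 - 1/(9 + √(-10 - 11)) = 3 - 1/(9 + √(-21)) = 3 - 1/(9 + I*√21) ≈ 2.9118 + 0.044927*I)
A*(-26 + S(2)) = (99/34 + I*√21/102)*(-26 + 2) = (99/34 + I*√21/102)*(-24) = -1188/17 - 4*I*√21/17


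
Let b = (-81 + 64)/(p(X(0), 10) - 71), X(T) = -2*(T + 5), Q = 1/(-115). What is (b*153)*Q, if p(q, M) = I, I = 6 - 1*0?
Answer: -2601/7475 ≈ -0.34796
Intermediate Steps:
Q = -1/115 ≈ -0.0086956
X(T) = -10 - 2*T (X(T) = -2*(5 + T) = -10 - 2*T)
I = 6 (I = 6 + 0 = 6)
p(q, M) = 6
b = 17/65 (b = (-81 + 64)/(6 - 71) = -17/(-65) = -17*(-1/65) = 17/65 ≈ 0.26154)
(b*153)*Q = ((17/65)*153)*(-1/115) = (2601/65)*(-1/115) = -2601/7475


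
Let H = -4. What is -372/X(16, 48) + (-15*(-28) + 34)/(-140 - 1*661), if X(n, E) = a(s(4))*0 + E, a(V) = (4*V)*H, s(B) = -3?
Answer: -26647/3204 ≈ -8.3168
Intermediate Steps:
a(V) = -16*V (a(V) = (4*V)*(-4) = -16*V)
X(n, E) = E (X(n, E) = -16*(-3)*0 + E = 48*0 + E = 0 + E = E)
-372/X(16, 48) + (-15*(-28) + 34)/(-140 - 1*661) = -372/48 + (-15*(-28) + 34)/(-140 - 1*661) = -372*1/48 + (420 + 34)/(-140 - 661) = -31/4 + 454/(-801) = -31/4 + 454*(-1/801) = -31/4 - 454/801 = -26647/3204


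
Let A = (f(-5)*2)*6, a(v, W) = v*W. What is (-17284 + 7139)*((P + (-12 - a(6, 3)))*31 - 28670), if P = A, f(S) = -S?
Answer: 281422300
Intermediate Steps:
a(v, W) = W*v
A = 60 (A = (-1*(-5)*2)*6 = (5*2)*6 = 10*6 = 60)
P = 60
(-17284 + 7139)*((P + (-12 - a(6, 3)))*31 - 28670) = (-17284 + 7139)*((60 + (-12 - 3*6))*31 - 28670) = -10145*((60 + (-12 - 1*18))*31 - 28670) = -10145*((60 + (-12 - 18))*31 - 28670) = -10145*((60 - 30)*31 - 28670) = -10145*(30*31 - 28670) = -10145*(930 - 28670) = -10145*(-27740) = 281422300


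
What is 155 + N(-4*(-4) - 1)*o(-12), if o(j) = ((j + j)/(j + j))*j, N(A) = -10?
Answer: 275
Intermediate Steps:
o(j) = j (o(j) = ((2*j)/((2*j)))*j = ((2*j)*(1/(2*j)))*j = 1*j = j)
155 + N(-4*(-4) - 1)*o(-12) = 155 - 10*(-12) = 155 + 120 = 275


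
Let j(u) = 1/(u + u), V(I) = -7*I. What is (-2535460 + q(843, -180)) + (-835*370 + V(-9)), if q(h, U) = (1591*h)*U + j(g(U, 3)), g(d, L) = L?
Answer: -1465576121/6 ≈ -2.4426e+8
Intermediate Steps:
j(u) = 1/(2*u)
q(h, U) = ⅙ + 1591*U*h (q(h, U) = (1591*h)*U + (½)/3 = 1591*U*h + (½)*(⅓) = 1591*U*h + ⅙ = ⅙ + 1591*U*h)
(-2535460 + q(843, -180)) + (-835*370 + V(-9)) = (-2535460 + (⅙ + 1591*(-180)*843)) + (-835*370 - 7*(-9)) = (-2535460 + (⅙ - 241418340)) + (-308950 + 63) = (-2535460 - 1448510039/6) - 308887 = -1463722799/6 - 308887 = -1465576121/6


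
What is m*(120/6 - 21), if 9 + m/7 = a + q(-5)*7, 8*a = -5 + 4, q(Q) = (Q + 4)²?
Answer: 119/8 ≈ 14.875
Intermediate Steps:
q(Q) = (4 + Q)²
a = -⅛ (a = (-5 + 4)/8 = (⅛)*(-1) = -⅛ ≈ -0.12500)
m = -119/8 (m = -63 + 7*(-⅛ + (4 - 5)²*7) = -63 + 7*(-⅛ + (-1)²*7) = -63 + 7*(-⅛ + 1*7) = -63 + 7*(-⅛ + 7) = -63 + 7*(55/8) = -63 + 385/8 = -119/8 ≈ -14.875)
m*(120/6 - 21) = -119*(120/6 - 21)/8 = -119*(120*(⅙) - 21)/8 = -119*(20 - 21)/8 = -119/8*(-1) = 119/8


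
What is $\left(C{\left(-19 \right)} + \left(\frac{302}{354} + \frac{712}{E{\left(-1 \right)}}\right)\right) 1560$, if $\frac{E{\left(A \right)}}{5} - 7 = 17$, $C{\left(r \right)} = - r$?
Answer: $\frac{2373384}{59} \approx 40227.0$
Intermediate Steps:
$E{\left(A \right)} = 120$ ($E{\left(A \right)} = 35 + 5 \cdot 17 = 35 + 85 = 120$)
$\left(C{\left(-19 \right)} + \left(\frac{302}{354} + \frac{712}{E{\left(-1 \right)}}\right)\right) 1560 = \left(\left(-1\right) \left(-19\right) + \left(\frac{302}{354} + \frac{712}{120}\right)\right) 1560 = \left(19 + \left(302 \cdot \frac{1}{354} + 712 \cdot \frac{1}{120}\right)\right) 1560 = \left(19 + \left(\frac{151}{177} + \frac{89}{15}\right)\right) 1560 = \left(19 + \frac{2002}{295}\right) 1560 = \frac{7607}{295} \cdot 1560 = \frac{2373384}{59}$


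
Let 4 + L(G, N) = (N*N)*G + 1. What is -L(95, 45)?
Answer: -192372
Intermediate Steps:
L(G, N) = -3 + G*N² (L(G, N) = -4 + ((N*N)*G + 1) = -4 + (N²*G + 1) = -4 + (G*N² + 1) = -4 + (1 + G*N²) = -3 + G*N²)
-L(95, 45) = -(-3 + 95*45²) = -(-3 + 95*2025) = -(-3 + 192375) = -1*192372 = -192372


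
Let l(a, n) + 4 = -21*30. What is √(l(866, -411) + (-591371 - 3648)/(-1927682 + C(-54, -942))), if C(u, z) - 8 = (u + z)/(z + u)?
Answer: I*√2354748303524199/1927673 ≈ 25.173*I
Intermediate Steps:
C(u, z) = 9 (C(u, z) = 8 + (u + z)/(z + u) = 8 + (u + z)/(u + z) = 8 + 1 = 9)
l(a, n) = -634 (l(a, n) = -4 - 21*30 = -4 - 630 = -634)
√(l(866, -411) + (-591371 - 3648)/(-1927682 + C(-54, -942))) = √(-634 + (-591371 - 3648)/(-1927682 + 9)) = √(-634 - 595019/(-1927673)) = √(-634 - 595019*(-1/1927673)) = √(-634 + 595019/1927673) = √(-1221549663/1927673) = I*√2354748303524199/1927673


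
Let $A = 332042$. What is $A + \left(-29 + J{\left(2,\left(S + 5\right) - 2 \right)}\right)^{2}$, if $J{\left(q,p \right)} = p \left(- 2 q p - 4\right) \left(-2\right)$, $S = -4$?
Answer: $332883$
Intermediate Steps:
$J{\left(q,p \right)} = - 2 p \left(-4 - 2 p q\right)$ ($J{\left(q,p \right)} = p \left(- 2 p q - 4\right) \left(-2\right) = p \left(-4 - 2 p q\right) \left(-2\right) = - 2 p \left(-4 - 2 p q\right)$)
$A + \left(-29 + J{\left(2,\left(S + 5\right) - 2 \right)}\right)^{2} = 332042 + \left(-29 + 4 \left(\left(-4 + 5\right) - 2\right) \left(2 + \left(\left(-4 + 5\right) - 2\right) 2\right)\right)^{2} = 332042 + \left(-29 + 4 \left(1 - 2\right) \left(2 + \left(1 - 2\right) 2\right)\right)^{2} = 332042 + \left(-29 + 4 \left(-1\right) \left(2 - 2\right)\right)^{2} = 332042 + \left(-29 + 4 \left(-1\right) 0\right)^{2} = 332042 + \left(-29 + 0\right)^{2} = 332042 + \left(-29\right)^{2} = 332042 + 841 = 332883$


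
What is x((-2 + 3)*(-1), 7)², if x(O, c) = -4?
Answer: 16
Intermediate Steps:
x((-2 + 3)*(-1), 7)² = (-4)² = 16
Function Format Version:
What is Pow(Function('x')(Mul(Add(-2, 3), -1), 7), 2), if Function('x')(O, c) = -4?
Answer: 16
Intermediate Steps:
Pow(Function('x')(Mul(Add(-2, 3), -1), 7), 2) = Pow(-4, 2) = 16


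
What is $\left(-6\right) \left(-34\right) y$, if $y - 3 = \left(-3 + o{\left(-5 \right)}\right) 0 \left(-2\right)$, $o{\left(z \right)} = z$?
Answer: $612$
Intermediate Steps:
$y = 3$ ($y = 3 + \left(-3 - 5\right) 0 \left(-2\right) = 3 - 0 = 3 + 0 = 3$)
$\left(-6\right) \left(-34\right) y = \left(-6\right) \left(-34\right) 3 = 204 \cdot 3 = 612$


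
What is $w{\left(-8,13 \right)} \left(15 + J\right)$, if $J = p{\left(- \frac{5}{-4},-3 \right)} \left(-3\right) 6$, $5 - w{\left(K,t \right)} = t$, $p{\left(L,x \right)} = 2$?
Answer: $168$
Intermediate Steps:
$w{\left(K,t \right)} = 5 - t$
$J = -36$ ($J = 2 \left(-3\right) 6 = \left(-6\right) 6 = -36$)
$w{\left(-8,13 \right)} \left(15 + J\right) = \left(5 - 13\right) \left(15 - 36\right) = \left(5 - 13\right) \left(-21\right) = \left(-8\right) \left(-21\right) = 168$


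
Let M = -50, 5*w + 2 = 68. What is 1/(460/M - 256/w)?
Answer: -165/4718 ≈ -0.034972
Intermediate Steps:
w = 66/5 (w = -2/5 + (1/5)*68 = -2/5 + 68/5 = 66/5 ≈ 13.200)
1/(460/M - 256/w) = 1/(460/(-50) - 256/66/5) = 1/(460*(-1/50) - 256*5/66) = 1/(-46/5 - 640/33) = 1/(-4718/165) = -165/4718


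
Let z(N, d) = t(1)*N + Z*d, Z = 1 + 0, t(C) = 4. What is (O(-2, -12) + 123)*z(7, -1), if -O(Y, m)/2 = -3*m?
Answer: 1377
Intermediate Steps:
O(Y, m) = 6*m (O(Y, m) = -(-6)*m = 6*m)
Z = 1
z(N, d) = d + 4*N (z(N, d) = 4*N + 1*d = 4*N + d = d + 4*N)
(O(-2, -12) + 123)*z(7, -1) = (6*(-12) + 123)*(-1 + 4*7) = (-72 + 123)*(-1 + 28) = 51*27 = 1377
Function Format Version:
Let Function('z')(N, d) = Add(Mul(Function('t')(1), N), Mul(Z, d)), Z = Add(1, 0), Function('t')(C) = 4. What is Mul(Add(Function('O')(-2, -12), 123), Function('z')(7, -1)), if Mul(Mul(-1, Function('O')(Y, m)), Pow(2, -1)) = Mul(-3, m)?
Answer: 1377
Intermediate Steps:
Function('O')(Y, m) = Mul(6, m) (Function('O')(Y, m) = Mul(-2, Mul(-3, m)) = Mul(6, m))
Z = 1
Function('z')(N, d) = Add(d, Mul(4, N)) (Function('z')(N, d) = Add(Mul(4, N), Mul(1, d)) = Add(Mul(4, N), d) = Add(d, Mul(4, N)))
Mul(Add(Function('O')(-2, -12), 123), Function('z')(7, -1)) = Mul(Add(Mul(6, -12), 123), Add(-1, Mul(4, 7))) = Mul(Add(-72, 123), Add(-1, 28)) = Mul(51, 27) = 1377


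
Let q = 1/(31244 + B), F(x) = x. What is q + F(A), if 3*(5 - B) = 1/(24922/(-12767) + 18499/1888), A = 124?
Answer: 129323158203659/1042928426039 ≈ 124.00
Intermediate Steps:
B = 165456227/33374823 (B = 5 - 1/(3*(24922/(-12767) + 18499/1888)) = 5 - 1/(3*(24922*(-1/12767) + 18499*(1/1888))) = 5 - 1/(3*(-1466/751 + 18499/1888)) = 5 - 1/(3*11124941/1417888) = 5 - ⅓*1417888/11124941 = 5 - 1417888/33374823 = 165456227/33374823 ≈ 4.9575)
q = 33374823/1042928426039 (q = 1/(31244 + 165456227/33374823) = 1/(1042928426039/33374823) = 33374823/1042928426039 ≈ 3.2001e-5)
q + F(A) = 33374823/1042928426039 + 124 = 129323158203659/1042928426039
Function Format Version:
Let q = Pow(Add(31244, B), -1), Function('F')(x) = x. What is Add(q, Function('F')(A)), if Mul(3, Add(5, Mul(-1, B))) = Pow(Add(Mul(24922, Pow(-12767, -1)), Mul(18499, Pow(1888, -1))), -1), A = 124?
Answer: Rational(129323158203659, 1042928426039) ≈ 124.00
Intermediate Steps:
B = Rational(165456227, 33374823) (B = Add(5, Mul(Rational(-1, 3), Pow(Add(Mul(24922, Pow(-12767, -1)), Mul(18499, Pow(1888, -1))), -1))) = Add(5, Mul(Rational(-1, 3), Pow(Add(Mul(24922, Rational(-1, 12767)), Mul(18499, Rational(1, 1888))), -1))) = Add(5, Mul(Rational(-1, 3), Pow(Add(Rational(-1466, 751), Rational(18499, 1888)), -1))) = Add(5, Mul(Rational(-1, 3), Pow(Rational(11124941, 1417888), -1))) = Add(5, Mul(Rational(-1, 3), Rational(1417888, 11124941))) = Add(5, Rational(-1417888, 33374823)) = Rational(165456227, 33374823) ≈ 4.9575)
q = Rational(33374823, 1042928426039) (q = Pow(Add(31244, Rational(165456227, 33374823)), -1) = Pow(Rational(1042928426039, 33374823), -1) = Rational(33374823, 1042928426039) ≈ 3.2001e-5)
Add(q, Function('F')(A)) = Add(Rational(33374823, 1042928426039), 124) = Rational(129323158203659, 1042928426039)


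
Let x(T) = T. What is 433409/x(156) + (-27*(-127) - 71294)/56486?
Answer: 12235476917/4405908 ≈ 2777.1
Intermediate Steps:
433409/x(156) + (-27*(-127) - 71294)/56486 = 433409/156 + (-27*(-127) - 71294)/56486 = 433409*(1/156) + (3429 - 71294)*(1/56486) = 433409/156 - 67865*1/56486 = 433409/156 - 67865/56486 = 12235476917/4405908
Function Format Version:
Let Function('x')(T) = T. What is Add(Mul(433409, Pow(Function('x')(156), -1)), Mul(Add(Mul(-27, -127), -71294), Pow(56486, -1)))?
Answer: Rational(12235476917, 4405908) ≈ 2777.1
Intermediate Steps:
Add(Mul(433409, Pow(Function('x')(156), -1)), Mul(Add(Mul(-27, -127), -71294), Pow(56486, -1))) = Add(Mul(433409, Pow(156, -1)), Mul(Add(Mul(-27, -127), -71294), Pow(56486, -1))) = Add(Mul(433409, Rational(1, 156)), Mul(Add(3429, -71294), Rational(1, 56486))) = Add(Rational(433409, 156), Mul(-67865, Rational(1, 56486))) = Add(Rational(433409, 156), Rational(-67865, 56486)) = Rational(12235476917, 4405908)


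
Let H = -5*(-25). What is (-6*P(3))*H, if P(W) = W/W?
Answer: -750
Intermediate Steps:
H = 125
P(W) = 1
(-6*P(3))*H = -6*1*125 = -6*125 = -750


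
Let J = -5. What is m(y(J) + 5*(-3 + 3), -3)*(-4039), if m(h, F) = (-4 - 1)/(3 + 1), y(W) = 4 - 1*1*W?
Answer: 20195/4 ≈ 5048.8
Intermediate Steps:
y(W) = 4 - W
m(h, F) = -5/4
m(y(J) + 5*(-3 + 3), -3)*(-4039) = -5/4*(-4039) = 20195/4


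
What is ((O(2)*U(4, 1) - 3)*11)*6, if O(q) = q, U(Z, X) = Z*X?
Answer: 330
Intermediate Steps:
U(Z, X) = X*Z
((O(2)*U(4, 1) - 3)*11)*6 = ((2*(1*4) - 3)*11)*6 = ((2*4 - 3)*11)*6 = ((8 - 3)*11)*6 = (5*11)*6 = 55*6 = 330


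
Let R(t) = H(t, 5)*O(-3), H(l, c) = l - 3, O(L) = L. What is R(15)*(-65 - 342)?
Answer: 14652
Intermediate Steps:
H(l, c) = -3 + l
R(t) = 9 - 3*t (R(t) = (-3 + t)*(-3) = 9 - 3*t)
R(15)*(-65 - 342) = (9 - 3*15)*(-65 - 342) = (9 - 45)*(-407) = -36*(-407) = 14652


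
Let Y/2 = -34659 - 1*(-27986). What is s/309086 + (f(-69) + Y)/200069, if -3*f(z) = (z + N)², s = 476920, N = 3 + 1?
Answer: 136284824411/92757790401 ≈ 1.4693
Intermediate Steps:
N = 4
Y = -13346 (Y = 2*(-34659 - 1*(-27986)) = 2*(-34659 + 27986) = 2*(-6673) = -13346)
f(z) = -(4 + z)²/3 (f(z) = -(z + 4)²/3 = -(4 + z)²/3)
s/309086 + (f(-69) + Y)/200069 = 476920/309086 + (-(4 - 69)²/3 - 13346)/200069 = 476920*(1/309086) + (-⅓*(-65)² - 13346)*(1/200069) = 238460/154543 + (-⅓*4225 - 13346)*(1/200069) = 238460/154543 + (-4225/3 - 13346)*(1/200069) = 238460/154543 - 44263/3*1/200069 = 238460/154543 - 44263/600207 = 136284824411/92757790401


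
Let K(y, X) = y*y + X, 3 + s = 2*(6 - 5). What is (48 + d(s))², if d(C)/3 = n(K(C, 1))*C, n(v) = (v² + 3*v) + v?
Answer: 144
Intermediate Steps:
s = -1 (s = -3 + 2*(6 - 5) = -3 + 2*1 = -3 + 2 = -1)
K(y, X) = X + y² (K(y, X) = y² + X = X + y²)
n(v) = v² + 4*v
d(C) = 3*C*(1 + C²)*(5 + C²) (d(C) = 3*(((1 + C²)*(4 + (1 + C²)))*C) = 3*(((1 + C²)*(5 + C²))*C) = 3*(C*(1 + C²)*(5 + C²)) = 3*C*(1 + C²)*(5 + C²))
(48 + d(s))² = (48 + 3*(-1)*(1 + (-1)²)*(5 + (-1)²))² = (48 + 3*(-1)*(1 + 1)*(5 + 1))² = (48 + 3*(-1)*2*6)² = (48 - 36)² = 12² = 144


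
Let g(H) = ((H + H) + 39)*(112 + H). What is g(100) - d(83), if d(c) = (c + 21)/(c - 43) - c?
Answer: 253742/5 ≈ 50748.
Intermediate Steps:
g(H) = (39 + 2*H)*(112 + H) (g(H) = (2*H + 39)*(112 + H) = (39 + 2*H)*(112 + H))
d(c) = -c + (21 + c)/(-43 + c) (d(c) = (21 + c)/(-43 + c) - c = -c + (21 + c)/(-43 + c))
g(100) - d(83) = (4368 + 2*100**2 + 263*100) - (21 - 1*83**2 + 44*83)/(-43 + 83) = (4368 + 2*10000 + 26300) - (21 - 1*6889 + 3652)/40 = (4368 + 20000 + 26300) - (21 - 6889 + 3652)/40 = 50668 - (-3216)/40 = 50668 - 1*(-402/5) = 50668 + 402/5 = 253742/5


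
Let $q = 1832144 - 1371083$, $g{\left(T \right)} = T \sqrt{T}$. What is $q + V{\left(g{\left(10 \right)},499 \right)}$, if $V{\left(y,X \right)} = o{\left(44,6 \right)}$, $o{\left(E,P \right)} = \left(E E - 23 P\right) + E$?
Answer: $462903$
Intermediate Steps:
$o{\left(E,P \right)} = E + E^{2} - 23 P$ ($o{\left(E,P \right)} = \left(E^{2} - 23 P\right) + E = E + E^{2} - 23 P$)
$g{\left(T \right)} = T^{\frac{3}{2}}$
$V{\left(y,X \right)} = 1842$ ($V{\left(y,X \right)} = 44 + 44^{2} - 138 = 44 + 1936 - 138 = 1842$)
$q = 461061$ ($q = 1832144 - 1371083 = 461061$)
$q + V{\left(g{\left(10 \right)},499 \right)} = 461061 + 1842 = 462903$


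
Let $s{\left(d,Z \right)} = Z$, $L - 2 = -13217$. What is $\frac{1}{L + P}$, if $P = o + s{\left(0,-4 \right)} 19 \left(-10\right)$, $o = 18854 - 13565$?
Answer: $- \frac{1}{7166} \approx -0.00013955$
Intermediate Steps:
$L = -13215$ ($L = 2 - 13217 = -13215$)
$o = 5289$
$P = 6049$ ($P = 5289 + \left(-4\right) 19 \left(-10\right) = 5289 - -760 = 5289 + 760 = 6049$)
$\frac{1}{L + P} = \frac{1}{-13215 + 6049} = \frac{1}{-7166} = - \frac{1}{7166}$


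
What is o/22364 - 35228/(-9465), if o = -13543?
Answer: 659654497/211675260 ≈ 3.1164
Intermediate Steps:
o/22364 - 35228/(-9465) = -13543/22364 - 35228/(-9465) = -13543*1/22364 - 35228*(-1/9465) = -13543/22364 + 35228/9465 = 659654497/211675260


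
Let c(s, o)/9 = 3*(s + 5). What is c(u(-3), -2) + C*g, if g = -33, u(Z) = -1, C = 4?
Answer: -24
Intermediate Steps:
c(s, o) = 135 + 27*s (c(s, o) = 9*(3*(s + 5)) = 9*(3*(5 + s)) = 9*(15 + 3*s) = 135 + 27*s)
c(u(-3), -2) + C*g = (135 + 27*(-1)) + 4*(-33) = (135 - 27) - 132 = 108 - 132 = -24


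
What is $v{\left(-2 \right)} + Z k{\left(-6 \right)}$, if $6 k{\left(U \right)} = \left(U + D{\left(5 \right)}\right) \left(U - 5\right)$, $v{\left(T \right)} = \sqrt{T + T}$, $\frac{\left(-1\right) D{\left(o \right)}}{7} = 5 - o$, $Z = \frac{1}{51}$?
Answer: $\frac{11}{51} + 2 i \approx 0.21569 + 2.0 i$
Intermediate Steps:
$Z = \frac{1}{51} \approx 0.019608$
$D{\left(o \right)} = -35 + 7 o$ ($D{\left(o \right)} = - 7 \left(5 - o\right) = -35 + 7 o$)
$v{\left(T \right)} = \sqrt{2} \sqrt{T}$ ($v{\left(T \right)} = \sqrt{2 T} = \sqrt{2} \sqrt{T}$)
$k{\left(U \right)} = \frac{U \left(-5 + U\right)}{6}$ ($k{\left(U \right)} = \frac{\left(U + \left(-35 + 7 \cdot 5\right)\right) \left(U - 5\right)}{6} = \frac{\left(U + \left(-35 + 35\right)\right) \left(-5 + U\right)}{6} = \frac{\left(U + 0\right) \left(-5 + U\right)}{6} = \frac{U \left(-5 + U\right)}{6}$)
$v{\left(-2 \right)} + Z k{\left(-6 \right)} = \sqrt{2} \sqrt{-2} + \frac{\frac{1}{6} \left(-6\right) \left(-5 - 6\right)}{51} = \sqrt{2} i \sqrt{2} + \frac{\frac{1}{6} \left(-6\right) \left(-11\right)}{51} = 2 i + \frac{1}{51} \cdot 11 = 2 i + \frac{11}{51} = \frac{11}{51} + 2 i$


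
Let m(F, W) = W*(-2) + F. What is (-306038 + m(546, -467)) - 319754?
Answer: -624312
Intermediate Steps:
m(F, W) = F - 2*W (m(F, W) = -2*W + F = F - 2*W)
(-306038 + m(546, -467)) - 319754 = (-306038 + (546 - 2*(-467))) - 319754 = (-306038 + (546 + 934)) - 319754 = (-306038 + 1480) - 319754 = -304558 - 319754 = -624312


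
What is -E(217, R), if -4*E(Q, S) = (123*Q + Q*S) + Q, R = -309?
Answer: -40145/4 ≈ -10036.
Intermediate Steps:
E(Q, S) = -31*Q - Q*S/4 (E(Q, S) = -((123*Q + Q*S) + Q)/4 = -(124*Q + Q*S)/4 = -31*Q - Q*S/4)
-E(217, R) = -(-1)*217*(124 - 309)/4 = -(-1)*217*(-185)/4 = -1*40145/4 = -40145/4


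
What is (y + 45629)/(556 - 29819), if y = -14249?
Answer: -31380/29263 ≈ -1.0723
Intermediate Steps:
(y + 45629)/(556 - 29819) = (-14249 + 45629)/(556 - 29819) = 31380/(-29263) = 31380*(-1/29263) = -31380/29263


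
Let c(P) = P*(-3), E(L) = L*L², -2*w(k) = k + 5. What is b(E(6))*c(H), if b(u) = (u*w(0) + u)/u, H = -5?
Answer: -45/2 ≈ -22.500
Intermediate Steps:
w(k) = -5/2 - k/2 (w(k) = -(k + 5)/2 = -(5 + k)/2 = -5/2 - k/2)
E(L) = L³
b(u) = -3/2 (b(u) = (u*(-5/2 - ½*0) + u)/u = (u*(-5/2 + 0) + u)/u = (u*(-5/2) + u)/u = (-5*u/2 + u)/u = (-3*u/2)/u = -3/2)
c(P) = -3*P
b(E(6))*c(H) = -(-9)*(-5)/2 = -3/2*15 = -45/2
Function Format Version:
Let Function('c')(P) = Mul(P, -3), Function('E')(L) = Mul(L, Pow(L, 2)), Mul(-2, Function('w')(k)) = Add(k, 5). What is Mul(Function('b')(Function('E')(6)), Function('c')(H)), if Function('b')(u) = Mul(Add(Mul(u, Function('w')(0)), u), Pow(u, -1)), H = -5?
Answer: Rational(-45, 2) ≈ -22.500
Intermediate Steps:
Function('w')(k) = Add(Rational(-5, 2), Mul(Rational(-1, 2), k)) (Function('w')(k) = Mul(Rational(-1, 2), Add(k, 5)) = Mul(Rational(-1, 2), Add(5, k)) = Add(Rational(-5, 2), Mul(Rational(-1, 2), k)))
Function('E')(L) = Pow(L, 3)
Function('b')(u) = Rational(-3, 2) (Function('b')(u) = Mul(Add(Mul(u, Add(Rational(-5, 2), Mul(Rational(-1, 2), 0))), u), Pow(u, -1)) = Mul(Add(Mul(u, Add(Rational(-5, 2), 0)), u), Pow(u, -1)) = Mul(Add(Mul(u, Rational(-5, 2)), u), Pow(u, -1)) = Mul(Add(Mul(Rational(-5, 2), u), u), Pow(u, -1)) = Mul(Mul(Rational(-3, 2), u), Pow(u, -1)) = Rational(-3, 2))
Function('c')(P) = Mul(-3, P)
Mul(Function('b')(Function('E')(6)), Function('c')(H)) = Mul(Rational(-3, 2), Mul(-3, -5)) = Mul(Rational(-3, 2), 15) = Rational(-45, 2)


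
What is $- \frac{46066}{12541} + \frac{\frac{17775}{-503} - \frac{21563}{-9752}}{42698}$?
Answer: $- \frac{9650313754070959}{2626644988048208} \approx -3.674$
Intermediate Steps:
$- \frac{46066}{12541} + \frac{\frac{17775}{-503} - \frac{21563}{-9752}}{42698} = \left(-46066\right) \frac{1}{12541} + \left(17775 \left(- \frac{1}{503}\right) - - \frac{21563}{9752}\right) \frac{1}{42698} = - \frac{46066}{12541} + \left(- \frac{17775}{503} + \frac{21563}{9752}\right) \frac{1}{42698} = - \frac{46066}{12541} - \frac{162495611}{209444620688} = - \frac{9650313754070959}{2626644988048208}$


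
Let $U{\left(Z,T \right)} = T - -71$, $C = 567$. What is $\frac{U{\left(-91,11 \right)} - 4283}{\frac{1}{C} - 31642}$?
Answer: $\frac{2381967}{17941013} \approx 0.13277$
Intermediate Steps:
$U{\left(Z,T \right)} = 71 + T$ ($U{\left(Z,T \right)} = T + 71 = 71 + T$)
$\frac{U{\left(-91,11 \right)} - 4283}{\frac{1}{C} - 31642} = \frac{\left(71 + 11\right) - 4283}{\frac{1}{567} - 31642} = \frac{82 - 4283}{\frac{1}{567} - 31642} = - \frac{4201}{- \frac{17941013}{567}} = \left(-4201\right) \left(- \frac{567}{17941013}\right) = \frac{2381967}{17941013}$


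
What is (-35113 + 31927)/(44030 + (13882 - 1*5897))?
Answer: -3186/52015 ≈ -0.061252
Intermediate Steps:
(-35113 + 31927)/(44030 + (13882 - 1*5897)) = -3186/(44030 + (13882 - 5897)) = -3186/(44030 + 7985) = -3186/52015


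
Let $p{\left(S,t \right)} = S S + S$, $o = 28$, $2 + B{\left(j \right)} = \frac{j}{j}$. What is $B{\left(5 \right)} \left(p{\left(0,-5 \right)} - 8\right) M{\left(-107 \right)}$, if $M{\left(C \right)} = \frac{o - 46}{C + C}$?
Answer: $\frac{72}{107} \approx 0.6729$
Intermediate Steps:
$B{\left(j \right)} = -1$ ($B{\left(j \right)} = -2 + \frac{j}{j} = -2 + 1 = -1$)
$p{\left(S,t \right)} = S + S^{2}$ ($p{\left(S,t \right)} = S^{2} + S = S + S^{2}$)
$M{\left(C \right)} = - \frac{9}{C}$ ($M{\left(C \right)} = \frac{28 - 46}{C + C} = - \frac{18}{2 C} = - 18 \frac{1}{2 C} = - \frac{9}{C}$)
$B{\left(5 \right)} \left(p{\left(0,-5 \right)} - 8\right) M{\left(-107 \right)} = - (0 \left(1 + 0\right) - 8) \left(- \frac{9}{-107}\right) = - (0 \cdot 1 - 8) \left(\left(-9\right) \left(- \frac{1}{107}\right)\right) = - (0 - 8) \frac{9}{107} = \left(-1\right) \left(-8\right) \frac{9}{107} = 8 \cdot \frac{9}{107} = \frac{72}{107}$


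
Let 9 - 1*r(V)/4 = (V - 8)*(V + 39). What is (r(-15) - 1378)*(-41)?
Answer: -35506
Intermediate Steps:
r(V) = 36 - 4*(-8 + V)*(39 + V) (r(V) = 36 - 4*(V - 8)*(V + 39) = 36 - 4*(-8 + V)*(39 + V))
(r(-15) - 1378)*(-41) = ((1284 - 124*(-15) - 4*(-15)²) - 1378)*(-41) = ((1284 + 1860 - 4*225) - 1378)*(-41) = ((1284 + 1860 - 900) - 1378)*(-41) = (2244 - 1378)*(-41) = 866*(-41) = -35506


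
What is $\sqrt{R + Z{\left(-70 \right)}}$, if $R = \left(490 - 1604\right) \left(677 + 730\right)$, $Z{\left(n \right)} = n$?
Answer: $2 i \sqrt{391867} \approx 1252.0 i$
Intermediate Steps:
$R = -1567398$ ($R = \left(-1114\right) 1407 = -1567398$)
$\sqrt{R + Z{\left(-70 \right)}} = \sqrt{-1567398 - 70} = \sqrt{-1567468} = 2 i \sqrt{391867}$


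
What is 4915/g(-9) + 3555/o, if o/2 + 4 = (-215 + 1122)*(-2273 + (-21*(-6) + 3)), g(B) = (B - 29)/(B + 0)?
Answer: 503040025/432136 ≈ 1164.1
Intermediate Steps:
g(B) = (-29 + B)/B
o = -3889224 (o = -8 + 2*((-215 + 1122)*(-2273 + (-21*(-6) + 3))) = -8 + 2*(907*(-2273 + (126 + 3))) = -8 + 2*(907*(-2273 + 129)) = -8 + 2*(907*(-2144)) = -8 + 2*(-1944608) = -8 - 3889216 = -3889224)
4915/g(-9) + 3555/o = 4915/(((-29 - 9)/(-9))) + 3555/(-3889224) = 4915/((-⅑*(-38))) + 3555*(-1/3889224) = 4915/(38/9) - 395/432136 = 4915*(9/38) - 395/432136 = 44235/38 - 395/432136 = 503040025/432136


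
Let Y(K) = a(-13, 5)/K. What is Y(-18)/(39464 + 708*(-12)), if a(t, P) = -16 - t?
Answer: 1/185808 ≈ 5.3819e-6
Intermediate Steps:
Y(K) = -3/K (Y(K) = (-16 - 1*(-13))/K = (-16 + 13)/K = -3/K)
Y(-18)/(39464 + 708*(-12)) = (-3/(-18))/(39464 + 708*(-12)) = (-3*(-1/18))/(39464 - 8496) = (⅙)/30968 = (⅙)*(1/30968) = 1/185808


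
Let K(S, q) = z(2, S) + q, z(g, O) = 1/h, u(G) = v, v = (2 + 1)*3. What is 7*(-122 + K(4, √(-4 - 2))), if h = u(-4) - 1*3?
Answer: -5117/6 + 7*I*√6 ≈ -852.83 + 17.146*I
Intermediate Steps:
v = 9 (v = 3*3 = 9)
u(G) = 9
h = 6 (h = 9 - 1*3 = 9 - 3 = 6)
z(g, O) = ⅙ (z(g, O) = 1/6 = ⅙)
K(S, q) = ⅙ + q
7*(-122 + K(4, √(-4 - 2))) = 7*(-122 + (⅙ + √(-4 - 2))) = 7*(-122 + (⅙ + √(-6))) = 7*(-122 + (⅙ + I*√6)) = 7*(-731/6 + I*√6) = -5117/6 + 7*I*√6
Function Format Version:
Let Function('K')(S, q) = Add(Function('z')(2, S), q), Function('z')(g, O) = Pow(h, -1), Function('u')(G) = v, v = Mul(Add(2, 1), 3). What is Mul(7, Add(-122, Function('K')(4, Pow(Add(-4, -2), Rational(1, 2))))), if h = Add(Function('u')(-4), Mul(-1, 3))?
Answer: Add(Rational(-5117, 6), Mul(7, I, Pow(6, Rational(1, 2)))) ≈ Add(-852.83, Mul(17.146, I))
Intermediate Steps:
v = 9 (v = Mul(3, 3) = 9)
Function('u')(G) = 9
h = 6 (h = Add(9, Mul(-1, 3)) = Add(9, -3) = 6)
Function('z')(g, O) = Rational(1, 6) (Function('z')(g, O) = Pow(6, -1) = Rational(1, 6))
Function('K')(S, q) = Add(Rational(1, 6), q)
Mul(7, Add(-122, Function('K')(4, Pow(Add(-4, -2), Rational(1, 2))))) = Mul(7, Add(-122, Add(Rational(1, 6), Pow(Add(-4, -2), Rational(1, 2))))) = Mul(7, Add(-122, Add(Rational(1, 6), Pow(-6, Rational(1, 2))))) = Mul(7, Add(-122, Add(Rational(1, 6), Mul(I, Pow(6, Rational(1, 2)))))) = Mul(7, Add(Rational(-731, 6), Mul(I, Pow(6, Rational(1, 2))))) = Add(Rational(-5117, 6), Mul(7, I, Pow(6, Rational(1, 2))))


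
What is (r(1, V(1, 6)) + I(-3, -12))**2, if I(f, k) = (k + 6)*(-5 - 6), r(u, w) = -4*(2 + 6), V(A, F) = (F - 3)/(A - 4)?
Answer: 1156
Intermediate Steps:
V(A, F) = (-3 + F)/(-4 + A)
r(u, w) = -32 (r(u, w) = -4*8 = -32)
I(f, k) = -66 - 11*k (I(f, k) = (6 + k)*(-11) = -66 - 11*k)
(r(1, V(1, 6)) + I(-3, -12))**2 = (-32 + (-66 - 11*(-12)))**2 = (-32 + (-66 + 132))**2 = (-32 + 66)**2 = 34**2 = 1156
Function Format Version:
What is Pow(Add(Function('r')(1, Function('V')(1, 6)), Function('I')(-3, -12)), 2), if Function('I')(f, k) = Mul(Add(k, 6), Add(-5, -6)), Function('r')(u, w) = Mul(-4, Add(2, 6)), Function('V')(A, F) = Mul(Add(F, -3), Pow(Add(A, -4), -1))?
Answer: 1156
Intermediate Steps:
Function('V')(A, F) = Mul(Pow(Add(-4, A), -1), Add(-3, F)) (Function('V')(A, F) = Mul(Add(-3, F), Pow(Add(-4, A), -1)) = Mul(Pow(Add(-4, A), -1), Add(-3, F)))
Function('r')(u, w) = -32 (Function('r')(u, w) = Mul(-4, 8) = -32)
Function('I')(f, k) = Add(-66, Mul(-11, k)) (Function('I')(f, k) = Mul(Add(6, k), -11) = Add(-66, Mul(-11, k)))
Pow(Add(Function('r')(1, Function('V')(1, 6)), Function('I')(-3, -12)), 2) = Pow(Add(-32, Add(-66, Mul(-11, -12))), 2) = Pow(Add(-32, Add(-66, 132)), 2) = Pow(Add(-32, 66), 2) = Pow(34, 2) = 1156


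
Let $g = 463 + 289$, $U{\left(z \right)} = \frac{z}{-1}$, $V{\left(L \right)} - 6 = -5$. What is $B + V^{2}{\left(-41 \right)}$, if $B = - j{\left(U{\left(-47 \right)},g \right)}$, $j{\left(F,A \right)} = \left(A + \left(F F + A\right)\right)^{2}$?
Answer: $-13786368$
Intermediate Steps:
$V{\left(L \right)} = 1$ ($V{\left(L \right)} = 6 - 5 = 1$)
$U{\left(z \right)} = - z$ ($U{\left(z \right)} = z \left(-1\right) = - z$)
$g = 752$
$j{\left(F,A \right)} = \left(F^{2} + 2 A\right)^{2}$ ($j{\left(F,A \right)} = \left(A + \left(F^{2} + A\right)\right)^{2} = \left(A + \left(A + F^{2}\right)\right)^{2} = \left(F^{2} + 2 A\right)^{2}$)
$B = -13786369$ ($B = - \left(\left(\left(-1\right) \left(-47\right)\right)^{2} + 2 \cdot 752\right)^{2} = - \left(47^{2} + 1504\right)^{2} = - \left(2209 + 1504\right)^{2} = - 3713^{2} = \left(-1\right) 13786369 = -13786369$)
$B + V^{2}{\left(-41 \right)} = -13786369 + 1^{2} = -13786369 + 1 = -13786368$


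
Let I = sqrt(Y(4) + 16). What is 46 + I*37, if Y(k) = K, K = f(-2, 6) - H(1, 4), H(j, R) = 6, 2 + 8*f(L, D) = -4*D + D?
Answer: 46 + 37*sqrt(30)/2 ≈ 147.33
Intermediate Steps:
f(L, D) = -1/4 - 3*D/8 (f(L, D) = -1/4 + (-4*D + D)/8 = -1/4 + (-3*D)/8 = -1/4 - 3*D/8)
K = -17/2 (K = (-1/4 - 3/8*6) - 1*6 = (-1/4 - 9/4) - 6 = -5/2 - 6 = -17/2 ≈ -8.5000)
Y(k) = -17/2
I = sqrt(30)/2 (I = sqrt(-17/2 + 16) = sqrt(15/2) = sqrt(30)/2 ≈ 2.7386)
46 + I*37 = 46 + (sqrt(30)/2)*37 = 46 + 37*sqrt(30)/2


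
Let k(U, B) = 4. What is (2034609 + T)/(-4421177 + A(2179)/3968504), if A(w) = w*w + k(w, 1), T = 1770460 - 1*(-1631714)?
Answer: -21575895082632/17545453861163 ≈ -1.2297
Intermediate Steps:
T = 3402174 (T = 1770460 + 1631714 = 3402174)
A(w) = 4 + w² (A(w) = w*w + 4 = w² + 4 = 4 + w²)
(2034609 + T)/(-4421177 + A(2179)/3968504) = (2034609 + 3402174)/(-4421177 + (4 + 2179²)/3968504) = 5436783/(-4421177 + (4 + 4748041)*(1/3968504)) = 5436783/(-4421177 + 4748045*(1/3968504)) = 5436783/(-4421177 + 4748045/3968504) = 5436783/(-17545453861163/3968504) = 5436783*(-3968504/17545453861163) = -21575895082632/17545453861163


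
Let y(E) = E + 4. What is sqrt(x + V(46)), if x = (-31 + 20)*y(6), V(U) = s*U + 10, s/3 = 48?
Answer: 2*sqrt(1631) ≈ 80.771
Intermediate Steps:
s = 144 (s = 3*48 = 144)
y(E) = 4 + E
V(U) = 10 + 144*U (V(U) = 144*U + 10 = 10 + 144*U)
x = -110 (x = (-31 + 20)*(4 + 6) = -11*10 = -110)
sqrt(x + V(46)) = sqrt(-110 + (10 + 144*46)) = sqrt(-110 + (10 + 6624)) = sqrt(-110 + 6634) = sqrt(6524) = 2*sqrt(1631)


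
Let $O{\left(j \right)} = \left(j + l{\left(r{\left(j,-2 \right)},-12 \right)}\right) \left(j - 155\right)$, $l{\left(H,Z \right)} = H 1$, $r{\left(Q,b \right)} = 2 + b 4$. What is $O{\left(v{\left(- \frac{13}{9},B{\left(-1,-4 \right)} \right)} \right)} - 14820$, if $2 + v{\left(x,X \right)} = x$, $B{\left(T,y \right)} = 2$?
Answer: $- \frac{1079210}{81} \approx -13324.0$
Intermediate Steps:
$r{\left(Q,b \right)} = 2 + 4 b$
$l{\left(H,Z \right)} = H$
$v{\left(x,X \right)} = -2 + x$
$O{\left(j \right)} = \left(-155 + j\right) \left(-6 + j\right)$ ($O{\left(j \right)} = \left(j + \left(2 + 4 \left(-2\right)\right)\right) \left(j - 155\right) = \left(j + \left(2 - 8\right)\right) \left(-155 + j\right) = \left(j - 6\right) \left(-155 + j\right) = \left(-6 + j\right) \left(-155 + j\right) = \left(-155 + j\right) \left(-6 + j\right)$)
$O{\left(v{\left(- \frac{13}{9},B{\left(-1,-4 \right)} \right)} \right)} - 14820 = \left(930 + \left(-2 - \frac{13}{9}\right)^{2} - 161 \left(-2 - \frac{13}{9}\right)\right) - 14820 = \left(930 + \left(- \frac{31}{9}\right)^{2} - - \frac{4991}{9}\right) - 14820 = \left(930 + \frac{961}{81} + \frac{4991}{9}\right) - 14820 = \frac{121210}{81} - 14820 = - \frac{1079210}{81}$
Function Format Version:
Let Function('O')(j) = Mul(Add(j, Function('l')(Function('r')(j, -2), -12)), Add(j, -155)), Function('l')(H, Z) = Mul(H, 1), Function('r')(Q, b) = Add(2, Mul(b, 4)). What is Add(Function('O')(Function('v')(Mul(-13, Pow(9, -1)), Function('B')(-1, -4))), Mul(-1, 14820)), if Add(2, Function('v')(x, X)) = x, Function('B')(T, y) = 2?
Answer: Rational(-1079210, 81) ≈ -13324.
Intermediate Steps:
Function('r')(Q, b) = Add(2, Mul(4, b))
Function('l')(H, Z) = H
Function('v')(x, X) = Add(-2, x)
Function('O')(j) = Mul(Add(-155, j), Add(-6, j)) (Function('O')(j) = Mul(Add(j, Add(2, Mul(4, -2))), Add(j, -155)) = Mul(Add(j, Add(2, -8)), Add(-155, j)) = Mul(Add(j, -6), Add(-155, j)) = Mul(Add(-6, j), Add(-155, j)) = Mul(Add(-155, j), Add(-6, j)))
Add(Function('O')(Function('v')(Mul(-13, Pow(9, -1)), Function('B')(-1, -4))), Mul(-1, 14820)) = Add(Add(930, Pow(Add(-2, Mul(-13, Pow(9, -1))), 2), Mul(-161, Add(-2, Mul(-13, Pow(9, -1))))), Mul(-1, 14820)) = Add(Add(930, Pow(Add(-2, Mul(-13, Rational(1, 9))), 2), Mul(-161, Add(-2, Mul(-13, Rational(1, 9))))), -14820) = Add(Add(930, Pow(Add(-2, Rational(-13, 9)), 2), Mul(-161, Add(-2, Rational(-13, 9)))), -14820) = Add(Add(930, Pow(Rational(-31, 9), 2), Mul(-161, Rational(-31, 9))), -14820) = Add(Add(930, Rational(961, 81), Rational(4991, 9)), -14820) = Add(Rational(121210, 81), -14820) = Rational(-1079210, 81)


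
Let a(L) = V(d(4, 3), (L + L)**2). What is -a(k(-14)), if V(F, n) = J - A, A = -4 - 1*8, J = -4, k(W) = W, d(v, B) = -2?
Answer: -8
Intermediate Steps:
A = -12 (A = -4 - 8 = -12)
V(F, n) = 8 (V(F, n) = -4 - 1*(-12) = -4 + 12 = 8)
a(L) = 8
-a(k(-14)) = -1*8 = -8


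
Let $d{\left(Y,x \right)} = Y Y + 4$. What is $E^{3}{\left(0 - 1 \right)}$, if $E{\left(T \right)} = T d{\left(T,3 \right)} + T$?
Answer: $-216$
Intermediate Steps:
$d{\left(Y,x \right)} = 4 + Y^{2}$ ($d{\left(Y,x \right)} = Y^{2} + 4 = 4 + Y^{2}$)
$E{\left(T \right)} = T + T \left(4 + T^{2}\right)$ ($E{\left(T \right)} = T \left(4 + T^{2}\right) + T = T + T \left(4 + T^{2}\right)$)
$E^{3}{\left(0 - 1 \right)} = \left(\left(0 - 1\right) \left(5 + \left(0 - 1\right)^{2}\right)\right)^{3} = \left(- (5 + \left(-1\right)^{2})\right)^{3} = \left(- (5 + 1)\right)^{3} = \left(\left(-1\right) 6\right)^{3} = \left(-6\right)^{3} = -216$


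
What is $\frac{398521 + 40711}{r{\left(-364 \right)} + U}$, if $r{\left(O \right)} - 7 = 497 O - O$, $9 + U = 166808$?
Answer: $- \frac{219616}{6869} \approx -31.972$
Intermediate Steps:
$U = 166799$ ($U = -9 + 166808 = 166799$)
$r{\left(O \right)} = 7 + 496 O$ ($r{\left(O \right)} = 7 + \left(497 O - O\right) = 7 + 496 O$)
$\frac{398521 + 40711}{r{\left(-364 \right)} + U} = \frac{398521 + 40711}{\left(7 + 496 \left(-364\right)\right) + 166799} = \frac{439232}{\left(7 - 180544\right) + 166799} = \frac{439232}{-180537 + 166799} = \frac{439232}{-13738} = 439232 \left(- \frac{1}{13738}\right) = - \frac{219616}{6869}$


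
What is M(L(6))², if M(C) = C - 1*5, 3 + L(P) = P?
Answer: 4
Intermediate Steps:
L(P) = -3 + P
M(C) = -5 + C (M(C) = C - 5 = -5 + C)
M(L(6))² = (-5 + (-3 + 6))² = (-5 + 3)² = (-2)² = 4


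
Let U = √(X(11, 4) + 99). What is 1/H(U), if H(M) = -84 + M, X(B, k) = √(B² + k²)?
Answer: -1/(84 - √(99 + √137)) ≈ -0.013609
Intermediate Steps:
U = √(99 + √137) (U = √(√(11² + 4²) + 99) = √(√(121 + 16) + 99) = √(√137 + 99) = √(99 + √137) ≈ 10.522)
1/H(U) = 1/(-84 + √(99 + √137))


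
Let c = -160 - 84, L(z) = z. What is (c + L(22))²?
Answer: 49284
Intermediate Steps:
c = -244
(c + L(22))² = (-244 + 22)² = (-222)² = 49284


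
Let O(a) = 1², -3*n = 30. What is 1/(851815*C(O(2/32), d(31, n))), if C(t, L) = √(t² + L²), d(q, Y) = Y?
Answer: √101/86033315 ≈ 1.1681e-7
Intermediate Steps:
n = -10 (n = -⅓*30 = -10)
O(a) = 1
C(t, L) = √(L² + t²)
1/(851815*C(O(2/32), d(31, n))) = 1/(851815*(√((-10)² + 1²))) = 1/(851815*(√(100 + 1))) = 1/(851815*(√101)) = (√101/101)/851815 = √101/86033315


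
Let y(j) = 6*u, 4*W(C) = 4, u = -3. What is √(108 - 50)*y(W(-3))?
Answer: -18*√58 ≈ -137.08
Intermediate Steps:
W(C) = 1 (W(C) = (¼)*4 = 1)
y(j) = -18 (y(j) = 6*(-3) = -18)
√(108 - 50)*y(W(-3)) = √(108 - 50)*(-18) = √58*(-18) = -18*√58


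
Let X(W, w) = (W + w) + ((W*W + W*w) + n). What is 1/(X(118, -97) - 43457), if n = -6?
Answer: -1/40964 ≈ -2.4412e-5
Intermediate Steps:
X(W, w) = -6 + W + w + W**2 + W*w (X(W, w) = (W + w) + ((W*W + W*w) - 6) = (W + w) + ((W**2 + W*w) - 6) = (W + w) + (-6 + W**2 + W*w) = -6 + W + w + W**2 + W*w)
1/(X(118, -97) - 43457) = 1/((-6 + 118 - 97 + 118**2 + 118*(-97)) - 43457) = 1/((-6 + 118 - 97 + 13924 - 11446) - 43457) = 1/(2493 - 43457) = 1/(-40964) = -1/40964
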